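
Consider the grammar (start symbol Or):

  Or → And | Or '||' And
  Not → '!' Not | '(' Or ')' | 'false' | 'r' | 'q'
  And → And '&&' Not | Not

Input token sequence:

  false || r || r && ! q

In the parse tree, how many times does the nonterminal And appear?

4

[Or [Or [Or [And [Not false]]] || [And [Not r]]] || [And [And [Not r]] && [Not ! [Not q]]]]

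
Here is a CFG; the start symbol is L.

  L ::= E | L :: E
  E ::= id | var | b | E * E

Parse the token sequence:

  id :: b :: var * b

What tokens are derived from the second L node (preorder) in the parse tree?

[L [L [L [E id]] :: [E b]] :: [E [E var] * [E b]]]

id :: b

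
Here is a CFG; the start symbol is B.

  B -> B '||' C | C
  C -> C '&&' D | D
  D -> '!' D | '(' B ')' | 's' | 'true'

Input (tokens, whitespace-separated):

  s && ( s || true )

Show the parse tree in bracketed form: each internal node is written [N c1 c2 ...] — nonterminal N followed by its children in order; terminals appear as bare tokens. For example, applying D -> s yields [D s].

[B [C [C [D s]] && [D ( [B [B [C [D s]]] || [C [D true]]] )]]]

B
C
C && D
D && D
s && D
s && ( B )
s && ( B || C )
s && ( C || C )
s && ( D || C )
s && ( s || C )
s && ( s || D )
s && ( s || true )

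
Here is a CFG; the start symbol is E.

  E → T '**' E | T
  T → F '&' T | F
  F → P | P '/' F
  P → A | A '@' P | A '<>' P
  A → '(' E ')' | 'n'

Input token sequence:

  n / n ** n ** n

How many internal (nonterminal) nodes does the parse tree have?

[E [T [F [P [A n]] / [F [P [A n]]]]] ** [E [T [F [P [A n]]]] ** [E [T [F [P [A n]]]]]]]

18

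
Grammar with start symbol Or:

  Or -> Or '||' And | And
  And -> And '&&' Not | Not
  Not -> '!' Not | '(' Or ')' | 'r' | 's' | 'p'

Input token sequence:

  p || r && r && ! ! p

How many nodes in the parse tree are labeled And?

[Or [Or [And [Not p]]] || [And [And [And [Not r]] && [Not r]] && [Not ! [Not ! [Not p]]]]]

4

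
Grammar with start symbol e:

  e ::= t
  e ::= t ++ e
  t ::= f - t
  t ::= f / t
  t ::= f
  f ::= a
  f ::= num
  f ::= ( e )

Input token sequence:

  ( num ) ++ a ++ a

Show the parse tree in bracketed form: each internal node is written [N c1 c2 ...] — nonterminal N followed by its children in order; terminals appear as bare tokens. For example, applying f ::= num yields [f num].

[e [t [f ( [e [t [f num]]] )]] ++ [e [t [f a]] ++ [e [t [f a]]]]]

e
t ++ e
f ++ e
( e ) ++ e
( t ) ++ e
( f ) ++ e
( num ) ++ e
( num ) ++ t ++ e
( num ) ++ f ++ e
( num ) ++ a ++ e
( num ) ++ a ++ t
( num ) ++ a ++ f
( num ) ++ a ++ a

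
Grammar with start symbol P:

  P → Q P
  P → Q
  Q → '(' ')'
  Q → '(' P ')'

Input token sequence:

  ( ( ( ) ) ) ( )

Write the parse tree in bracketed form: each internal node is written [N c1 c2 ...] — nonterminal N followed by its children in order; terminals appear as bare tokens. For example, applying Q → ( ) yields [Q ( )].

P
Q P
( P ) P
( Q ) P
( ( P ) ) P
( ( Q ) ) P
( ( ( ) ) ) P
( ( ( ) ) ) Q
( ( ( ) ) ) ( )

[P [Q ( [P [Q ( [P [Q ( )]] )]] )] [P [Q ( )]]]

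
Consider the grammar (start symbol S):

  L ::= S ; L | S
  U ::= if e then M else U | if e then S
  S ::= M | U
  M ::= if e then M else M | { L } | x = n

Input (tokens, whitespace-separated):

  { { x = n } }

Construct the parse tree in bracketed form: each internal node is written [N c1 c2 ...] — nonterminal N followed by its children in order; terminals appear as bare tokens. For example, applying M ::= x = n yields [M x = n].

S
M
{ L }
{ S }
{ M }
{ { L } }
{ { S } }
{ { M } }
{ { x = n } }

[S [M { [L [S [M { [L [S [M x = n]]] }]]] }]]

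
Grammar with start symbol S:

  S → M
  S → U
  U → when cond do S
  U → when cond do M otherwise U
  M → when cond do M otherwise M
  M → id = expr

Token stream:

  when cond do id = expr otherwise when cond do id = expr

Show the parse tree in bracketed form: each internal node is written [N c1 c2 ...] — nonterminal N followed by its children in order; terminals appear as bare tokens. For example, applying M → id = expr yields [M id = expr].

S
U
when cond do M otherwise U
when cond do id = expr otherwise U
when cond do id = expr otherwise when cond do S
when cond do id = expr otherwise when cond do M
when cond do id = expr otherwise when cond do id = expr

[S [U when cond do [M id = expr] otherwise [U when cond do [S [M id = expr]]]]]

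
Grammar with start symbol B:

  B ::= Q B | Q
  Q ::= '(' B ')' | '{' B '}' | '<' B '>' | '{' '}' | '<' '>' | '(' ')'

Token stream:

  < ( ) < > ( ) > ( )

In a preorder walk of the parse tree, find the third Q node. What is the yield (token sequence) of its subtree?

< >

[B [Q < [B [Q ( )] [B [Q < >] [B [Q ( )]]]] >] [B [Q ( )]]]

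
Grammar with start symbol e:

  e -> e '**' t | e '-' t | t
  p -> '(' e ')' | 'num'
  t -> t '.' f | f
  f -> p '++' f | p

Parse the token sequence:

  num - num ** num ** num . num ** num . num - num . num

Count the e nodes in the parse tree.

[e [e [e [e [e [e [t [f [p num]]]] - [t [f [p num]]]] ** [t [f [p num]]]] ** [t [t [f [p num]]] . [f [p num]]]] ** [t [t [f [p num]]] . [f [p num]]]] - [t [t [f [p num]]] . [f [p num]]]]

6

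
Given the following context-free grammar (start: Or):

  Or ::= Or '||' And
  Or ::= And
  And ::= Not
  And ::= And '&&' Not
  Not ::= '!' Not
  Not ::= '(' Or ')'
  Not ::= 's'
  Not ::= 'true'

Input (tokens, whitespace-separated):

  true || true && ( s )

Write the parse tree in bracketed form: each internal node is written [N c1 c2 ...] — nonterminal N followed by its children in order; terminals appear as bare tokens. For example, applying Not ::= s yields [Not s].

Or
Or || And
And || And
Not || And
true || And
true || And && Not
true || Not && Not
true || true && Not
true || true && ( Or )
true || true && ( And )
true || true && ( Not )
true || true && ( s )

[Or [Or [And [Not true]]] || [And [And [Not true]] && [Not ( [Or [And [Not s]]] )]]]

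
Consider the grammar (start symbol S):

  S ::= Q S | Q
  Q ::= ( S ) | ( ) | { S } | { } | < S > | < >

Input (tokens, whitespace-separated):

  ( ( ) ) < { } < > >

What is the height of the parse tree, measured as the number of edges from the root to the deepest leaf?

6

[S [Q ( [S [Q ( )]] )] [S [Q < [S [Q { }] [S [Q < >]]] >]]]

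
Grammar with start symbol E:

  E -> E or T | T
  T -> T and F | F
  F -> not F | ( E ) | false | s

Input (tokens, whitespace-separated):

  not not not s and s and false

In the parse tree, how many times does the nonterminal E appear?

[E [T [T [T [F not [F not [F not [F s]]]]] and [F s]] and [F false]]]

1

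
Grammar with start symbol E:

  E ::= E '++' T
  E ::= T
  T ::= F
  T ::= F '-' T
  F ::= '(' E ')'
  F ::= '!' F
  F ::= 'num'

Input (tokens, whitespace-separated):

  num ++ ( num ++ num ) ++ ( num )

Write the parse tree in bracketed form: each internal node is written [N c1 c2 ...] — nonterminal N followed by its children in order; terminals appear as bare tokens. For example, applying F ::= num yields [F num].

E
E ++ T
E ++ T ++ T
T ++ T ++ T
F ++ T ++ T
num ++ T ++ T
num ++ F ++ T
num ++ ( E ) ++ T
num ++ ( E ++ T ) ++ T
num ++ ( T ++ T ) ++ T
num ++ ( F ++ T ) ++ T
num ++ ( num ++ T ) ++ T
num ++ ( num ++ F ) ++ T
num ++ ( num ++ num ) ++ T
num ++ ( num ++ num ) ++ F
num ++ ( num ++ num ) ++ ( E )
num ++ ( num ++ num ) ++ ( T )
num ++ ( num ++ num ) ++ ( F )
num ++ ( num ++ num ) ++ ( num )

[E [E [E [T [F num]]] ++ [T [F ( [E [E [T [F num]]] ++ [T [F num]]] )]]] ++ [T [F ( [E [T [F num]]] )]]]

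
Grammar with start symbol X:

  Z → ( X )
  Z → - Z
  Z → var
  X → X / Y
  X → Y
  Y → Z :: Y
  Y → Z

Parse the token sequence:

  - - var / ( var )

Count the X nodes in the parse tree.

[X [X [Y [Z - [Z - [Z var]]]]] / [Y [Z ( [X [Y [Z var]]] )]]]

3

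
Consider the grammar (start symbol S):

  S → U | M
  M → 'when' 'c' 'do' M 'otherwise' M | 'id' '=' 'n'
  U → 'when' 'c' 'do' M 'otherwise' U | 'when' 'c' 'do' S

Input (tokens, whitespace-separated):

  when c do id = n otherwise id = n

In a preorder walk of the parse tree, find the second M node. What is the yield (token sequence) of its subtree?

id = n

[S [M when c do [M id = n] otherwise [M id = n]]]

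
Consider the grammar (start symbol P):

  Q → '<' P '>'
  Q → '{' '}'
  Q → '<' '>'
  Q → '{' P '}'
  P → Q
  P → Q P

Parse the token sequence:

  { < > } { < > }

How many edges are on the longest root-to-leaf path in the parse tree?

[P [Q { [P [Q < >]] }] [P [Q { [P [Q < >]] }]]]

5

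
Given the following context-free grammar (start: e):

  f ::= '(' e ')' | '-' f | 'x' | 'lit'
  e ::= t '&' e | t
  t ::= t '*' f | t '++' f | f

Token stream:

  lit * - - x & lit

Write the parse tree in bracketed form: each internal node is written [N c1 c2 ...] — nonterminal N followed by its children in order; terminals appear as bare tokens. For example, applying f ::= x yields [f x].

e
t & e
t * f & e
f * f & e
lit * f & e
lit * - f & e
lit * - - f & e
lit * - - x & e
lit * - - x & t
lit * - - x & f
lit * - - x & lit

[e [t [t [f lit]] * [f - [f - [f x]]]] & [e [t [f lit]]]]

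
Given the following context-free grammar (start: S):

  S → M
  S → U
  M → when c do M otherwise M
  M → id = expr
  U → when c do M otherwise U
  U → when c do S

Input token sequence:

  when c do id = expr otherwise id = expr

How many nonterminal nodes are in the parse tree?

4

[S [M when c do [M id = expr] otherwise [M id = expr]]]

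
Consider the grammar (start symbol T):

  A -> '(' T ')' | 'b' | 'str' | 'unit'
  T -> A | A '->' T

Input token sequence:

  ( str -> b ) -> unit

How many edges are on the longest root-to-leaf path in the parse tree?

[T [A ( [T [A str] -> [T [A b]]] )] -> [T [A unit]]]

5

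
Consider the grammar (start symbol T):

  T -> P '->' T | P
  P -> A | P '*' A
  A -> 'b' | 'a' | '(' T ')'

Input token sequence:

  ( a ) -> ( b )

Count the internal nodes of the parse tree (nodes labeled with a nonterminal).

12

[T [P [A ( [T [P [A a]]] )]] -> [T [P [A ( [T [P [A b]]] )]]]]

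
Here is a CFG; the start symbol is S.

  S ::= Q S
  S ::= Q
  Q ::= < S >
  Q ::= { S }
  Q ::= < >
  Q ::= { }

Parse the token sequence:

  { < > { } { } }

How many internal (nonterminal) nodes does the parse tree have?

8

[S [Q { [S [Q < >] [S [Q { }] [S [Q { }]]]] }]]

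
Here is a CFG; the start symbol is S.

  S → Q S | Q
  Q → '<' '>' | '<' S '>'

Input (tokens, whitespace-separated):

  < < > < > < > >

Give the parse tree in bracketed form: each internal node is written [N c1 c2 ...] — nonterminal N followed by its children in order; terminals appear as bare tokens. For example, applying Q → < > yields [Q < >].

S
Q
< S >
< Q S >
< < > S >
< < > Q S >
< < > < > S >
< < > < > Q >
< < > < > < > >

[S [Q < [S [Q < >] [S [Q < >] [S [Q < >]]]] >]]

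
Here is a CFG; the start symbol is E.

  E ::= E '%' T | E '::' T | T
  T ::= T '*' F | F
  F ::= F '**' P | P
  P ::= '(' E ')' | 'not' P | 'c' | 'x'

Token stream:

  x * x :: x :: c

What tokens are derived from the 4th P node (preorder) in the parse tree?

c

[E [E [E [T [T [F [P x]]] * [F [P x]]]] :: [T [F [P x]]]] :: [T [F [P c]]]]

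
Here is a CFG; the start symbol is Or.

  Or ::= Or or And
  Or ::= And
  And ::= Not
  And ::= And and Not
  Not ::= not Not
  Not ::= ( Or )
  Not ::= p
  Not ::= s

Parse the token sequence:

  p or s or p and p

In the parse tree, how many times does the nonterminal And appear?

[Or [Or [Or [And [Not p]]] or [And [Not s]]] or [And [And [Not p]] and [Not p]]]

4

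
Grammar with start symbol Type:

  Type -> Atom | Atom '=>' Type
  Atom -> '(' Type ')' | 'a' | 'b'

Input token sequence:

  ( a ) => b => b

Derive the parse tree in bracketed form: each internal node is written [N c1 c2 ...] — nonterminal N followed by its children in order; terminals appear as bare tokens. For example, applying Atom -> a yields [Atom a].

Type
Atom => Type
( Type ) => Type
( Atom ) => Type
( a ) => Type
( a ) => Atom => Type
( a ) => b => Type
( a ) => b => Atom
( a ) => b => b

[Type [Atom ( [Type [Atom a]] )] => [Type [Atom b] => [Type [Atom b]]]]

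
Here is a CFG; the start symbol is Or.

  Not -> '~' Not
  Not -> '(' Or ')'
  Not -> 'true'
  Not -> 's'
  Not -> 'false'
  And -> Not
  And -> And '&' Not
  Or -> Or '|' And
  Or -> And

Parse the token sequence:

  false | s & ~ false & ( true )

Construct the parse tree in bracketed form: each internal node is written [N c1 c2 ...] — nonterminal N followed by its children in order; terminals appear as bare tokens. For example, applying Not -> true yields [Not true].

[Or [Or [And [Not false]]] | [And [And [And [Not s]] & [Not ~ [Not false]]] & [Not ( [Or [And [Not true]]] )]]]

Or
Or | And
And | And
Not | And
false | And
false | And & Not
false | And & Not & Not
false | Not & Not & Not
false | s & Not & Not
false | s & ~ Not & Not
false | s & ~ false & Not
false | s & ~ false & ( Or )
false | s & ~ false & ( And )
false | s & ~ false & ( Not )
false | s & ~ false & ( true )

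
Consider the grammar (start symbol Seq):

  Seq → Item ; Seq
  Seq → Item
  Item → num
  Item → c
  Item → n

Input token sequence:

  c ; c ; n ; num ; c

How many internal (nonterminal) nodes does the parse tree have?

[Seq [Item c] ; [Seq [Item c] ; [Seq [Item n] ; [Seq [Item num] ; [Seq [Item c]]]]]]

10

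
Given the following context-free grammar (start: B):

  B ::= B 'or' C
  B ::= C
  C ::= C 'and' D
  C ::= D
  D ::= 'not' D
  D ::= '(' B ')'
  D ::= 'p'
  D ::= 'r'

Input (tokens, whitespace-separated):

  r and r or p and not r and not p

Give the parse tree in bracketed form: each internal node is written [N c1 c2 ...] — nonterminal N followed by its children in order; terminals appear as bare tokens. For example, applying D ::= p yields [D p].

[B [B [C [C [D r]] and [D r]]] or [C [C [C [D p]] and [D not [D r]]] and [D not [D p]]]]

B
B or C
C or C
C and D or C
D and D or C
r and D or C
r and r or C
r and r or C and D
r and r or C and D and D
r and r or D and D and D
r and r or p and D and D
r and r or p and not D and D
r and r or p and not r and D
r and r or p and not r and not D
r and r or p and not r and not p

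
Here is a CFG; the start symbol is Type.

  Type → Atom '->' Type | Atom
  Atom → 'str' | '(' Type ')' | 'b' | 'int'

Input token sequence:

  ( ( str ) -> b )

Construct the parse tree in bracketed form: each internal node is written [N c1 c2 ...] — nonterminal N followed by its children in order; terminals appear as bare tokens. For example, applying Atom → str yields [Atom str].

[Type [Atom ( [Type [Atom ( [Type [Atom str]] )] -> [Type [Atom b]]] )]]

Type
Atom
( Type )
( Atom -> Type )
( ( Type ) -> Type )
( ( Atom ) -> Type )
( ( str ) -> Type )
( ( str ) -> Atom )
( ( str ) -> b )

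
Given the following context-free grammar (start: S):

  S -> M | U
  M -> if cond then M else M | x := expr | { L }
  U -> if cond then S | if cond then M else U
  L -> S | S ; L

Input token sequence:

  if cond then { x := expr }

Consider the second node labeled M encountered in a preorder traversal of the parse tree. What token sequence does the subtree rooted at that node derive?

x := expr

[S [U if cond then [S [M { [L [S [M x := expr]]] }]]]]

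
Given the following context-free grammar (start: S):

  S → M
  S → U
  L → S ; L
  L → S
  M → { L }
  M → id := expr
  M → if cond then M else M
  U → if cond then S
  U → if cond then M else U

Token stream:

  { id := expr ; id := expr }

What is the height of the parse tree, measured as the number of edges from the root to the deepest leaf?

6

[S [M { [L [S [M id := expr]] ; [L [S [M id := expr]]]] }]]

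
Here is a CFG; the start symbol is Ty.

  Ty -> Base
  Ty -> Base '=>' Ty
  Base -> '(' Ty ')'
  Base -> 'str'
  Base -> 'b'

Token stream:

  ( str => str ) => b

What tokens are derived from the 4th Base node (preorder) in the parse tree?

[Ty [Base ( [Ty [Base str] => [Ty [Base str]]] )] => [Ty [Base b]]]

b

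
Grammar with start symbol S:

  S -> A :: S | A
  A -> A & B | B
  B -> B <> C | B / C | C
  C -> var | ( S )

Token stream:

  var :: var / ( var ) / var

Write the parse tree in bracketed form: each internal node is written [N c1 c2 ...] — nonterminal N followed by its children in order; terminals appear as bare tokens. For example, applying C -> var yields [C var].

[S [A [B [C var]]] :: [S [A [B [B [B [C var]] / [C ( [S [A [B [C var]]]] )]] / [C var]]]]]

S
A :: S
B :: S
C :: S
var :: S
var :: A
var :: B
var :: B / C
var :: B / C / C
var :: C / C / C
var :: var / C / C
var :: var / ( S ) / C
var :: var / ( A ) / C
var :: var / ( B ) / C
var :: var / ( C ) / C
var :: var / ( var ) / C
var :: var / ( var ) / var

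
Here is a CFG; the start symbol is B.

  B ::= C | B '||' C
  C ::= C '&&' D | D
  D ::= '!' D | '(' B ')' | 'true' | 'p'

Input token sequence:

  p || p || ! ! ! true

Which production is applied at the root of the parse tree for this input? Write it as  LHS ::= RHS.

[B [B [B [C [D p]]] || [C [D p]]] || [C [D ! [D ! [D ! [D true]]]]]]

B ::= B '||' C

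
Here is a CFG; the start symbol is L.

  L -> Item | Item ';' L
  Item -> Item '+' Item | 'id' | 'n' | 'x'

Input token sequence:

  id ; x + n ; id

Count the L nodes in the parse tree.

3

[L [Item id] ; [L [Item [Item x] + [Item n]] ; [L [Item id]]]]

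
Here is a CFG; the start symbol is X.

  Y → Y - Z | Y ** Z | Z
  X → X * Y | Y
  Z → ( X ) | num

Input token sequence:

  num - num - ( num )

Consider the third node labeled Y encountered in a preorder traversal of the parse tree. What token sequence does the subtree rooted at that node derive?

[X [Y [Y [Y [Z num]] - [Z num]] - [Z ( [X [Y [Z num]]] )]]]

num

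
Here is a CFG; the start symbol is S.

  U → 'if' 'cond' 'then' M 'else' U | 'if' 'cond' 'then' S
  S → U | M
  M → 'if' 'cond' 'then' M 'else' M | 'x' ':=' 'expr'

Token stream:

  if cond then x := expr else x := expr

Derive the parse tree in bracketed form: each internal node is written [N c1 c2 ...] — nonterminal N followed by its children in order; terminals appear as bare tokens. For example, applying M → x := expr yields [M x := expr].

S
M
if cond then M else M
if cond then x := expr else M
if cond then x := expr else x := expr

[S [M if cond then [M x := expr] else [M x := expr]]]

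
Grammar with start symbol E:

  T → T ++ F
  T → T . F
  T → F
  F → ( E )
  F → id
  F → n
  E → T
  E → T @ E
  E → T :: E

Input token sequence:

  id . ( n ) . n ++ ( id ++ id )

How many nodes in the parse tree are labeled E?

[E [T [T [T [T [F id]] . [F ( [E [T [F n]]] )]] . [F n]] ++ [F ( [E [T [T [F id]] ++ [F id]]] )]]]

3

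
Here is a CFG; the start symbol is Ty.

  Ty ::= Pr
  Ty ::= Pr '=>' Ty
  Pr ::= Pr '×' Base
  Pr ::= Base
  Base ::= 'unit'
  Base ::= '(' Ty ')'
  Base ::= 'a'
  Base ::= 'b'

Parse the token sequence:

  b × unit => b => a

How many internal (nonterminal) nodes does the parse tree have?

[Ty [Pr [Pr [Base b]] × [Base unit]] => [Ty [Pr [Base b]] => [Ty [Pr [Base a]]]]]

11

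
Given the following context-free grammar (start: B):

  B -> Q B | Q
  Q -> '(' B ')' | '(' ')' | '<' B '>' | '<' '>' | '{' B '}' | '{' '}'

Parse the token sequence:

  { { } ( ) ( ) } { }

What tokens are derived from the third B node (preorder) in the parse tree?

( ) ( )

[B [Q { [B [Q { }] [B [Q ( )] [B [Q ( )]]]] }] [B [Q { }]]]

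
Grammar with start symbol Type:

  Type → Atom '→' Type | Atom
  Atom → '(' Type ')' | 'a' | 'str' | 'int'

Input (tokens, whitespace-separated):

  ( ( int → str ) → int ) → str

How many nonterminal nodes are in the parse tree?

12

[Type [Atom ( [Type [Atom ( [Type [Atom int] → [Type [Atom str]]] )] → [Type [Atom int]]] )] → [Type [Atom str]]]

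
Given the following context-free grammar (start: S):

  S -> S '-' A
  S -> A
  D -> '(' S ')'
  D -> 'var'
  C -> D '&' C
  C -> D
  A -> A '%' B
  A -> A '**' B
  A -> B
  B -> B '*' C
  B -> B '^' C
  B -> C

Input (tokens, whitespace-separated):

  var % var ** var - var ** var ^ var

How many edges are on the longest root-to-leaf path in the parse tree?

[S [S [A [A [A [B [C [D var]]]] % [B [C [D var]]]] ** [B [C [D var]]]]] - [A [A [B [C [D var]]]] ** [B [B [C [D var]]] ^ [C [D var]]]]]

8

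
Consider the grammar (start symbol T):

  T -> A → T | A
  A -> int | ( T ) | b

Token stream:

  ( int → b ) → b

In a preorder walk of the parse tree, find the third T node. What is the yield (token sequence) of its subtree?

[T [A ( [T [A int] → [T [A b]]] )] → [T [A b]]]

b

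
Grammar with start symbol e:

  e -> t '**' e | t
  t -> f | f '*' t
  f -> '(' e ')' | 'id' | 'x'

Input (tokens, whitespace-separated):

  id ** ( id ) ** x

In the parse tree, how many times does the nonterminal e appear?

[e [t [f id]] ** [e [t [f ( [e [t [f id]]] )]] ** [e [t [f x]]]]]

4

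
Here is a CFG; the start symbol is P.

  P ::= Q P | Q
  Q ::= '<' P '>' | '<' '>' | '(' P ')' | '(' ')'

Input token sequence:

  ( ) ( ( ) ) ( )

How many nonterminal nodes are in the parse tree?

[P [Q ( )] [P [Q ( [P [Q ( )]] )] [P [Q ( )]]]]

8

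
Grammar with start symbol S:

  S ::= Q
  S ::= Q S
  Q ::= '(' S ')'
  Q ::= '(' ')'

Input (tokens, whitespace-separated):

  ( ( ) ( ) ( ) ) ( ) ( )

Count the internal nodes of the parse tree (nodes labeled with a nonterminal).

12

[S [Q ( [S [Q ( )] [S [Q ( )] [S [Q ( )]]]] )] [S [Q ( )] [S [Q ( )]]]]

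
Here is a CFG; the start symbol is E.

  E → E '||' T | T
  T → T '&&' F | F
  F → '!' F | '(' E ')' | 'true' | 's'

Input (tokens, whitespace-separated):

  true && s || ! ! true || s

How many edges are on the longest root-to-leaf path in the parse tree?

6

[E [E [E [T [T [F true]] && [F s]]] || [T [F ! [F ! [F true]]]]] || [T [F s]]]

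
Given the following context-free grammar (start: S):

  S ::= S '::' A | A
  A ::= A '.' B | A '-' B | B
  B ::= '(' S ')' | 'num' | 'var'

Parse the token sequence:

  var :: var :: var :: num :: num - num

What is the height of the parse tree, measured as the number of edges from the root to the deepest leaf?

7

[S [S [S [S [S [A [B var]]] :: [A [B var]]] :: [A [B var]]] :: [A [B num]]] :: [A [A [B num]] - [B num]]]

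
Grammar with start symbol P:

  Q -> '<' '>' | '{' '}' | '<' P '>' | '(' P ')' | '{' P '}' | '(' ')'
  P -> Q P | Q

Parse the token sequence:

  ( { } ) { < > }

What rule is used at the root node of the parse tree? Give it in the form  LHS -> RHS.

P -> Q P

[P [Q ( [P [Q { }]] )] [P [Q { [P [Q < >]] }]]]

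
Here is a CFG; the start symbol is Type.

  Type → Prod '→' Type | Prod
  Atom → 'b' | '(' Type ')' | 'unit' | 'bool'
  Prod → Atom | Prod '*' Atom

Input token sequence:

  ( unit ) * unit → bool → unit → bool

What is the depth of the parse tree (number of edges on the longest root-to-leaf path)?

7

[Type [Prod [Prod [Atom ( [Type [Prod [Atom unit]]] )]] * [Atom unit]] → [Type [Prod [Atom bool]] → [Type [Prod [Atom unit]] → [Type [Prod [Atom bool]]]]]]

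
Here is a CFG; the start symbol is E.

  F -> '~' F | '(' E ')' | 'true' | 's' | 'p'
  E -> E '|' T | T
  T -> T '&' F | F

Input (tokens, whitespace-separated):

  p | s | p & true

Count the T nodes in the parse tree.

4

[E [E [E [T [F p]]] | [T [F s]]] | [T [T [F p]] & [F true]]]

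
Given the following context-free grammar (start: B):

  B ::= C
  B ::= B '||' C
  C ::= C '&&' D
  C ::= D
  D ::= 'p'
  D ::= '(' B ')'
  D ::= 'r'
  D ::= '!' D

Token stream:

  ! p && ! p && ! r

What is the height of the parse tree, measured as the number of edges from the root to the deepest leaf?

[B [C [C [C [D ! [D p]]] && [D ! [D p]]] && [D ! [D r]]]]

6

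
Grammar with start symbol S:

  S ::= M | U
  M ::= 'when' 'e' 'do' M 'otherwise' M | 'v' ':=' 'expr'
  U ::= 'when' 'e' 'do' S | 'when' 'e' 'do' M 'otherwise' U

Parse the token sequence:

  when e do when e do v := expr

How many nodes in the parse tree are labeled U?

2

[S [U when e do [S [U when e do [S [M v := expr]]]]]]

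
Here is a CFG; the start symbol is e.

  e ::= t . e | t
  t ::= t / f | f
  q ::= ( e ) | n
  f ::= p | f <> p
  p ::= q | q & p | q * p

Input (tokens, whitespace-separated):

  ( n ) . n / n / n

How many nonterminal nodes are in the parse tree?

[e [t [f [p [q ( [e [t [f [p [q n]]]]] )]]]] . [e [t [t [t [f [p [q n]]]] / [f [p [q n]]]] / [f [p [q n]]]]]]

23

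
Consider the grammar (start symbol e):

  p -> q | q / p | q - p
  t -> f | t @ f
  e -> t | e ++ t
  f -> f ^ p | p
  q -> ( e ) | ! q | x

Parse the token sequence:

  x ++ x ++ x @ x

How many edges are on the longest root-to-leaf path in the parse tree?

[e [e [e [t [f [p [q x]]]]] ++ [t [f [p [q x]]]]] ++ [t [t [f [p [q x]]]] @ [f [p [q x]]]]]

7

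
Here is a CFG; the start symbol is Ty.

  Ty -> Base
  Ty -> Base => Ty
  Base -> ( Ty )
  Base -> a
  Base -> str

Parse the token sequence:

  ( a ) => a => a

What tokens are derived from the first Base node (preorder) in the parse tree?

[Ty [Base ( [Ty [Base a]] )] => [Ty [Base a] => [Ty [Base a]]]]

( a )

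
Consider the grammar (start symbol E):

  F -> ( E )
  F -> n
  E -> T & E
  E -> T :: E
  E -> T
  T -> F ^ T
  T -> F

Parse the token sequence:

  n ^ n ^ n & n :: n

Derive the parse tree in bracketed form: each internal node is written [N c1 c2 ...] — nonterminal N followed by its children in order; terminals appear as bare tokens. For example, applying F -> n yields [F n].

E
T & E
F ^ T & E
n ^ T & E
n ^ F ^ T & E
n ^ n ^ T & E
n ^ n ^ F & E
n ^ n ^ n & E
n ^ n ^ n & T :: E
n ^ n ^ n & F :: E
n ^ n ^ n & n :: E
n ^ n ^ n & n :: T
n ^ n ^ n & n :: F
n ^ n ^ n & n :: n

[E [T [F n] ^ [T [F n] ^ [T [F n]]]] & [E [T [F n]] :: [E [T [F n]]]]]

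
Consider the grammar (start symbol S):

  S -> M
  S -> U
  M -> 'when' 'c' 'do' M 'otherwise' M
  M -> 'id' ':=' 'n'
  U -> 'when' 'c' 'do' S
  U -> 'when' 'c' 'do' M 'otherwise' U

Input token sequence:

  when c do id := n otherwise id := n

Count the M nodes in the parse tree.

[S [M when c do [M id := n] otherwise [M id := n]]]

3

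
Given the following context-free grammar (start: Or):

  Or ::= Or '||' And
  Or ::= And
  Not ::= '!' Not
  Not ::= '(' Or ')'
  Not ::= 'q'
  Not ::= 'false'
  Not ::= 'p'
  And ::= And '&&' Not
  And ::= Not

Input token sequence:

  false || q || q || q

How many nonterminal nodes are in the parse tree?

12

[Or [Or [Or [Or [And [Not false]]] || [And [Not q]]] || [And [Not q]]] || [And [Not q]]]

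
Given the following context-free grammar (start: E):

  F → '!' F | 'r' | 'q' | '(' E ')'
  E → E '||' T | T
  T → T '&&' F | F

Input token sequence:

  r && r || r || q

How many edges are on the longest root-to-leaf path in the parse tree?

6

[E [E [E [T [T [F r]] && [F r]]] || [T [F r]]] || [T [F q]]]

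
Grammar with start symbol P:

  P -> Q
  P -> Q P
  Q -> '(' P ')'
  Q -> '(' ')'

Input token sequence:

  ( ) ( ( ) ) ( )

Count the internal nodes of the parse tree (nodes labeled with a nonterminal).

8

[P [Q ( )] [P [Q ( [P [Q ( )]] )] [P [Q ( )]]]]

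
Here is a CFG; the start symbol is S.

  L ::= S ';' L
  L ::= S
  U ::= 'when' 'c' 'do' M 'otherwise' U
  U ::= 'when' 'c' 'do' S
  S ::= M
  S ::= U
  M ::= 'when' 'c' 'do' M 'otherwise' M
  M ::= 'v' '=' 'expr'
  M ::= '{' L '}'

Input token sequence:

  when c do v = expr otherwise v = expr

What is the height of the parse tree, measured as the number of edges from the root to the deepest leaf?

[S [M when c do [M v = expr] otherwise [M v = expr]]]

3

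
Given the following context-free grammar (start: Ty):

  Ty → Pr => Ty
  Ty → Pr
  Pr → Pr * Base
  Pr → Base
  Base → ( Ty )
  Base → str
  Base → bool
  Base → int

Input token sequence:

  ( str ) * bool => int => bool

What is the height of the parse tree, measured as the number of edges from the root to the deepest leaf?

7

[Ty [Pr [Pr [Base ( [Ty [Pr [Base str]]] )]] * [Base bool]] => [Ty [Pr [Base int]] => [Ty [Pr [Base bool]]]]]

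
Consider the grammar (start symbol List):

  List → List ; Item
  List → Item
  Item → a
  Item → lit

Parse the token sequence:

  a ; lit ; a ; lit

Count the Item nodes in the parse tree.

4

[List [List [List [List [Item a]] ; [Item lit]] ; [Item a]] ; [Item lit]]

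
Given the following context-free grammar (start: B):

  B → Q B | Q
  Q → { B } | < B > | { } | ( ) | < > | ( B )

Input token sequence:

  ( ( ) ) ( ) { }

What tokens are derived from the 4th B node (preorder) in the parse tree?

{ }

[B [Q ( [B [Q ( )]] )] [B [Q ( )] [B [Q { }]]]]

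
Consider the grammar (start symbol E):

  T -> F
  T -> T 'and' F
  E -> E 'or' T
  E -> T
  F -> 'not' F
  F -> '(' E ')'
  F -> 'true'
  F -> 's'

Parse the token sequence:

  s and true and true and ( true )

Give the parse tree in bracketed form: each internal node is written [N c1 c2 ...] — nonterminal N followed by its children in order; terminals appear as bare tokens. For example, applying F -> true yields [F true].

[E [T [T [T [T [F s]] and [F true]] and [F true]] and [F ( [E [T [F true]]] )]]]

E
T
T and F
T and F and F
T and F and F and F
F and F and F and F
s and F and F and F
s and true and F and F
s and true and true and F
s and true and true and ( E )
s and true and true and ( T )
s and true and true and ( F )
s and true and true and ( true )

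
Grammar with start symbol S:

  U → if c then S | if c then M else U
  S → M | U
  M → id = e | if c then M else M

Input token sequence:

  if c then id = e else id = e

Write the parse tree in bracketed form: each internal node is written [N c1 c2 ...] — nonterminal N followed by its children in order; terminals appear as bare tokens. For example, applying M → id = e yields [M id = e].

[S [M if c then [M id = e] else [M id = e]]]

S
M
if c then M else M
if c then id = e else M
if c then id = e else id = e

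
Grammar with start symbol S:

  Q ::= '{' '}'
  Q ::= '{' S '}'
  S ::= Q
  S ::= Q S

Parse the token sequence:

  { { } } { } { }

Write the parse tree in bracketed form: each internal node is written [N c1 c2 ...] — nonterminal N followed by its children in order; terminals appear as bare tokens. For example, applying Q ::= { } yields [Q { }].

S
Q S
{ S } S
{ Q } S
{ { } } S
{ { } } Q S
{ { } } { } S
{ { } } { } Q
{ { } } { } { }

[S [Q { [S [Q { }]] }] [S [Q { }] [S [Q { }]]]]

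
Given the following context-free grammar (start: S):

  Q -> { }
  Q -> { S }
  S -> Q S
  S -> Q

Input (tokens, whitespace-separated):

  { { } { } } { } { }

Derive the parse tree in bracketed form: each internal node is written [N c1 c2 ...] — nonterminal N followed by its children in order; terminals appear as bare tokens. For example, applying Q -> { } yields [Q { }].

[S [Q { [S [Q { }] [S [Q { }]]] }] [S [Q { }] [S [Q { }]]]]

S
Q S
{ S } S
{ Q S } S
{ { } S } S
{ { } Q } S
{ { } { } } S
{ { } { } } Q S
{ { } { } } { } S
{ { } { } } { } Q
{ { } { } } { } { }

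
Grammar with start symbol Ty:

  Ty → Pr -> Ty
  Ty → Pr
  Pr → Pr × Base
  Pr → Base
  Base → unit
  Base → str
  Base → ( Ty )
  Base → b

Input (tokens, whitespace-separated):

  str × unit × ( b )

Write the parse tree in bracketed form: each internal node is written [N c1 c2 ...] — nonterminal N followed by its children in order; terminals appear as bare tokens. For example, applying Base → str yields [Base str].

[Ty [Pr [Pr [Pr [Base str]] × [Base unit]] × [Base ( [Ty [Pr [Base b]]] )]]]

Ty
Pr
Pr × Base
Pr × Base × Base
Base × Base × Base
str × Base × Base
str × unit × Base
str × unit × ( Ty )
str × unit × ( Pr )
str × unit × ( Base )
str × unit × ( b )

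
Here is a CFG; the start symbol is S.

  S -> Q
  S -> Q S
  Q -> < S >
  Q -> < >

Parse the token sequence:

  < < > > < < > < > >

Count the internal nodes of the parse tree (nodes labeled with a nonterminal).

[S [Q < [S [Q < >]] >] [S [Q < [S [Q < >] [S [Q < >]]] >]]]

10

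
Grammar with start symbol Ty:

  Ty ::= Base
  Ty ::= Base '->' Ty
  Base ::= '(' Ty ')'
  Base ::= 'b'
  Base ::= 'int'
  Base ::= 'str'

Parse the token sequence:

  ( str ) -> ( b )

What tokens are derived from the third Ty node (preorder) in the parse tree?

( b )

[Ty [Base ( [Ty [Base str]] )] -> [Ty [Base ( [Ty [Base b]] )]]]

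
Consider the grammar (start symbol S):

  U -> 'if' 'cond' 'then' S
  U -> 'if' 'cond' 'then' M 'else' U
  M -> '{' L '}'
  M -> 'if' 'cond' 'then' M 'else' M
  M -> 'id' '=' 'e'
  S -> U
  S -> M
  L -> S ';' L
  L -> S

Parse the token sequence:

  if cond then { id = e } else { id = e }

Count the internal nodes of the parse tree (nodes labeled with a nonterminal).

[S [M if cond then [M { [L [S [M id = e]]] }] else [M { [L [S [M id = e]]] }]]]

10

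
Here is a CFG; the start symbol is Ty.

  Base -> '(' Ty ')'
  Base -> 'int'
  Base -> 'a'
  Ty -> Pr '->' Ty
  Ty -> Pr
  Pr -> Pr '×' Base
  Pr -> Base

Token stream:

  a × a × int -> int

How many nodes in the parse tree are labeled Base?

4

[Ty [Pr [Pr [Pr [Base a]] × [Base a]] × [Base int]] -> [Ty [Pr [Base int]]]]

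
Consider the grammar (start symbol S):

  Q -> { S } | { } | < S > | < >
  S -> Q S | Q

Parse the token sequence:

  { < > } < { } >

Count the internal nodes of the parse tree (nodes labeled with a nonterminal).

8

[S [Q { [S [Q < >]] }] [S [Q < [S [Q { }]] >]]]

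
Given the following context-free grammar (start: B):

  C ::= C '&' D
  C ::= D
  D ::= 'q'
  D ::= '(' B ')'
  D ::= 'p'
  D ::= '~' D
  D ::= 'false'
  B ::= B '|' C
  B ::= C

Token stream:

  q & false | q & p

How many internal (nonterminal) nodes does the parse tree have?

10

[B [B [C [C [D q]] & [D false]]] | [C [C [D q]] & [D p]]]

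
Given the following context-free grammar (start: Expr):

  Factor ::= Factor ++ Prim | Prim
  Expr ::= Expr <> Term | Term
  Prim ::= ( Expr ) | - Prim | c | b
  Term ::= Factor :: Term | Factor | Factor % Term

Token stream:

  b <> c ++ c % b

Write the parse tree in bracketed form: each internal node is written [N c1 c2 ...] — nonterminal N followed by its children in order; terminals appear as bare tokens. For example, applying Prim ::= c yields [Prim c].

Expr
Expr <> Term
Term <> Term
Factor <> Term
Prim <> Term
b <> Term
b <> Factor % Term
b <> Factor ++ Prim % Term
b <> Prim ++ Prim % Term
b <> c ++ Prim % Term
b <> c ++ c % Term
b <> c ++ c % Factor
b <> c ++ c % Prim
b <> c ++ c % b

[Expr [Expr [Term [Factor [Prim b]]]] <> [Term [Factor [Factor [Prim c]] ++ [Prim c]] % [Term [Factor [Prim b]]]]]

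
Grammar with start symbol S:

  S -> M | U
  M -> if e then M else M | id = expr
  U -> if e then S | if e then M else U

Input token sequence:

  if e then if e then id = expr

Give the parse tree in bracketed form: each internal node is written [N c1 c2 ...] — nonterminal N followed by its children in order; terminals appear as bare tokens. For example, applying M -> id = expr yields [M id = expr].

S
U
if e then S
if e then U
if e then if e then S
if e then if e then M
if e then if e then id = expr

[S [U if e then [S [U if e then [S [M id = expr]]]]]]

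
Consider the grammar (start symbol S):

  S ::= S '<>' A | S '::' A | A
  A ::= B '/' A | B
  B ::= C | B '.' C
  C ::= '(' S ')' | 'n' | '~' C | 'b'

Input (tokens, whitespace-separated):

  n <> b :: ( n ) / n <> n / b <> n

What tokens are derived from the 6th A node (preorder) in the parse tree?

n / b

[S [S [S [S [S [A [B [C n]]]] <> [A [B [C b]]]] :: [A [B [C ( [S [A [B [C n]]]] )]] / [A [B [C n]]]]] <> [A [B [C n]] / [A [B [C b]]]]] <> [A [B [C n]]]]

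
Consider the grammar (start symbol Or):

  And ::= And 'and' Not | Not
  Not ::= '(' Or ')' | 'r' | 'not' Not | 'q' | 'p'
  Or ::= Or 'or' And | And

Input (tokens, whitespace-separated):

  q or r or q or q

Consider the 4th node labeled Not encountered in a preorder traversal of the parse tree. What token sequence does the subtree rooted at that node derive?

q

[Or [Or [Or [Or [And [Not q]]] or [And [Not r]]] or [And [Not q]]] or [And [Not q]]]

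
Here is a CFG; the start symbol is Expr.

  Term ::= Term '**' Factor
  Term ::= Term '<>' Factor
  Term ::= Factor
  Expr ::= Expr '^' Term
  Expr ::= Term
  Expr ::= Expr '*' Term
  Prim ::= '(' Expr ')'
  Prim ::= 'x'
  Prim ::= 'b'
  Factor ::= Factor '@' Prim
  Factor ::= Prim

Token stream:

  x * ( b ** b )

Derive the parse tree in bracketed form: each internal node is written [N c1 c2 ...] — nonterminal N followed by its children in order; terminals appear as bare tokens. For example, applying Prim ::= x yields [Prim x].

Expr
Expr * Term
Term * Term
Factor * Term
Prim * Term
x * Term
x * Factor
x * Prim
x * ( Expr )
x * ( Term )
x * ( Term ** Factor )
x * ( Factor ** Factor )
x * ( Prim ** Factor )
x * ( b ** Factor )
x * ( b ** Prim )
x * ( b ** b )

[Expr [Expr [Term [Factor [Prim x]]]] * [Term [Factor [Prim ( [Expr [Term [Term [Factor [Prim b]]] ** [Factor [Prim b]]]] )]]]]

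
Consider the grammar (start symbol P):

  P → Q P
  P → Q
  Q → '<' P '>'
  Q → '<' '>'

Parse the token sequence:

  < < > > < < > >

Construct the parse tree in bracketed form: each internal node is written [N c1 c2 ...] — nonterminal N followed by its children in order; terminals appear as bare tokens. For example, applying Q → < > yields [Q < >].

P
Q P
< P > P
< Q > P
< < > > P
< < > > Q
< < > > < P >
< < > > < Q >
< < > > < < > >

[P [Q < [P [Q < >]] >] [P [Q < [P [Q < >]] >]]]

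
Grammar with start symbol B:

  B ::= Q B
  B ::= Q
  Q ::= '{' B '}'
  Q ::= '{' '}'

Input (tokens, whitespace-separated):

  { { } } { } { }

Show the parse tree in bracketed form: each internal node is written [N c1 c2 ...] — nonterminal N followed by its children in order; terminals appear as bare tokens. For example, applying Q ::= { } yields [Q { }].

B
Q B
{ B } B
{ Q } B
{ { } } B
{ { } } Q B
{ { } } { } B
{ { } } { } Q
{ { } } { } { }

[B [Q { [B [Q { }]] }] [B [Q { }] [B [Q { }]]]]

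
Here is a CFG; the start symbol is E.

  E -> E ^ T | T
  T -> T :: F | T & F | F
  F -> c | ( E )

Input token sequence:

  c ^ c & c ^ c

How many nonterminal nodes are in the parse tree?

[E [E [E [T [F c]]] ^ [T [T [F c]] & [F c]]] ^ [T [F c]]]

11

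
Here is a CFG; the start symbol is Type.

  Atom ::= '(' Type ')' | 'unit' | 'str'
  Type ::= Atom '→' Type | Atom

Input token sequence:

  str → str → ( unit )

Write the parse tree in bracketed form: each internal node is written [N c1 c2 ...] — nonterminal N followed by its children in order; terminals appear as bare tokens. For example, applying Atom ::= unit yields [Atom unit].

Type
Atom → Type
str → Type
str → Atom → Type
str → str → Type
str → str → Atom
str → str → ( Type )
str → str → ( Atom )
str → str → ( unit )

[Type [Atom str] → [Type [Atom str] → [Type [Atom ( [Type [Atom unit]] )]]]]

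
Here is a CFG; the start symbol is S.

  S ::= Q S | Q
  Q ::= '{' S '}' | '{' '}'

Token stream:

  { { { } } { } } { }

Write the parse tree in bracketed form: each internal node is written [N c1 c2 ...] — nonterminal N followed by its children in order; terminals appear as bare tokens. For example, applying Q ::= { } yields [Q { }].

S
Q S
{ S } S
{ Q S } S
{ { S } S } S
{ { Q } S } S
{ { { } } S } S
{ { { } } Q } S
{ { { } } { } } S
{ { { } } { } } Q
{ { { } } { } } { }

[S [Q { [S [Q { [S [Q { }]] }] [S [Q { }]]] }] [S [Q { }]]]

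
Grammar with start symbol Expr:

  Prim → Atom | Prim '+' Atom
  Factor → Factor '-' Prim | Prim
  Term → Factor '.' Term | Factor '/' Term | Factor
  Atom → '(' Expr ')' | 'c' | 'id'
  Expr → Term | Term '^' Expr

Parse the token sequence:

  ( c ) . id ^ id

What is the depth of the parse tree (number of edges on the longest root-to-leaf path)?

[Expr [Term [Factor [Prim [Atom ( [Expr [Term [Factor [Prim [Atom c]]]]] )]]] . [Term [Factor [Prim [Atom id]]]]] ^ [Expr [Term [Factor [Prim [Atom id]]]]]]

10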